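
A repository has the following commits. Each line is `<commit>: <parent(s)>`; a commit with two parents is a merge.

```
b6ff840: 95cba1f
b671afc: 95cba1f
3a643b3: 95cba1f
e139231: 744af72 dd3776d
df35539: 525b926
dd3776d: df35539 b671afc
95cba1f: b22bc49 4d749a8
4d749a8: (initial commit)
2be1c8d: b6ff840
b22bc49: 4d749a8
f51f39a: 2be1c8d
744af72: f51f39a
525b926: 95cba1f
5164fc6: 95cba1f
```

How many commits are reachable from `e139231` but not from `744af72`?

5

Reachable from e139231: {2be1c8d, 4d749a8, 525b926, 744af72, 95cba1f, b22bc49, b671afc, b6ff840, dd3776d, df35539, e139231, f51f39a}.
Reachable from 744af72: {2be1c8d, 4d749a8, 744af72, 95cba1f, b22bc49, b6ff840, f51f39a}.
In e139231's history but not 744af72's: {525b926, b671afc, dd3776d, df35539, e139231} — 5 commits.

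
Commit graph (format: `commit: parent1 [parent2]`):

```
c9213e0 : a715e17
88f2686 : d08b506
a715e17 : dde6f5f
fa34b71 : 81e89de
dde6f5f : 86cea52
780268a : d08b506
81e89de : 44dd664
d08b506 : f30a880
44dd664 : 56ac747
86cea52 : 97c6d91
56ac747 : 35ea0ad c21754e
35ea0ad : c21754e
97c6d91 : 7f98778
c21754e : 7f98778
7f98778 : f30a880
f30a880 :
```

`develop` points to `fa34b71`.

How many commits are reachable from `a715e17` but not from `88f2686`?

5

Reachable from a715e17: {7f98778, 86cea52, 97c6d91, a715e17, dde6f5f, f30a880}.
Reachable from 88f2686: {88f2686, d08b506, f30a880}.
In a715e17's history but not 88f2686's: {7f98778, 86cea52, 97c6d91, a715e17, dde6f5f} — 5 commits.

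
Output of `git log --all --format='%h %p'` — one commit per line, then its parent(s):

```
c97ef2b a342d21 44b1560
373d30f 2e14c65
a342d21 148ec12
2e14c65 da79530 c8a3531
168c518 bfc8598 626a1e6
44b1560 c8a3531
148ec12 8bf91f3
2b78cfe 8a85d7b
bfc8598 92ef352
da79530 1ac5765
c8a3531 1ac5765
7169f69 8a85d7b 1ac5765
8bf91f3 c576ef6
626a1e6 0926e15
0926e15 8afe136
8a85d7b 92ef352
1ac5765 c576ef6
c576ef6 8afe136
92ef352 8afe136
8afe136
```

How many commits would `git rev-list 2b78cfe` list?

Walking parent pointers from 2b78cfe: reachable set = {2b78cfe, 8a85d7b, 8afe136, 92ef352}.
That is 4 commits.

4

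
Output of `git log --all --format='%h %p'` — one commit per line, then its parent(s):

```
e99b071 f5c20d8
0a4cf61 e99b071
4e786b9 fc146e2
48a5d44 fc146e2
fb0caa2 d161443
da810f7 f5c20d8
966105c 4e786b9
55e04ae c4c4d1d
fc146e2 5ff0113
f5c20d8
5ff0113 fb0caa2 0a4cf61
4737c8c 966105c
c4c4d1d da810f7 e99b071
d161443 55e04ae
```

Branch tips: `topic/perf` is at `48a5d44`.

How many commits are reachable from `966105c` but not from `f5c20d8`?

Reachable from 966105c: {0a4cf61, 4e786b9, 55e04ae, 5ff0113, 966105c, c4c4d1d, d161443, da810f7, e99b071, f5c20d8, fb0caa2, fc146e2}.
Reachable from f5c20d8: {f5c20d8}.
In 966105c's history but not f5c20d8's: {0a4cf61, 4e786b9, 55e04ae, 5ff0113, 966105c, c4c4d1d, d161443, da810f7, e99b071, fb0caa2, fc146e2} — 11 commits.

11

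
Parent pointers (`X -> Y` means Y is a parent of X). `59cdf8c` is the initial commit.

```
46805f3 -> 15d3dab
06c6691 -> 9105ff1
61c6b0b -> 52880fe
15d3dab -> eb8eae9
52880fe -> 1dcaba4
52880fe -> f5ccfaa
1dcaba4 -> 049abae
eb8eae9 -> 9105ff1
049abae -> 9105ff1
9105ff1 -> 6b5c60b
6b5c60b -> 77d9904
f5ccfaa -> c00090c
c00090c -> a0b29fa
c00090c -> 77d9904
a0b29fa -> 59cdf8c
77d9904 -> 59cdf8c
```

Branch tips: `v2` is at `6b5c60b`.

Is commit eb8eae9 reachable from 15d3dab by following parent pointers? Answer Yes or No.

Yes

Ancestors of 15d3dab (commits reachable by following parents): {15d3dab, 59cdf8c, 6b5c60b, 77d9904, 9105ff1, eb8eae9}.
eb8eae9 is in that set, so it is an ancestor of 15d3dab.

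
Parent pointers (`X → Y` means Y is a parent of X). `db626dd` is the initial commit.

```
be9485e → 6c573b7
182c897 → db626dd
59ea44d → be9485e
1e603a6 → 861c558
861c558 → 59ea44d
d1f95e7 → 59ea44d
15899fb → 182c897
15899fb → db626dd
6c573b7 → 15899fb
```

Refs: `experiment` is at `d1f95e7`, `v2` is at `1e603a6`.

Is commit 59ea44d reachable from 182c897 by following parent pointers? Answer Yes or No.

No

Ancestors of 182c897: {182c897, db626dd}.
59ea44d is not in that set, so it is not an ancestor of 182c897.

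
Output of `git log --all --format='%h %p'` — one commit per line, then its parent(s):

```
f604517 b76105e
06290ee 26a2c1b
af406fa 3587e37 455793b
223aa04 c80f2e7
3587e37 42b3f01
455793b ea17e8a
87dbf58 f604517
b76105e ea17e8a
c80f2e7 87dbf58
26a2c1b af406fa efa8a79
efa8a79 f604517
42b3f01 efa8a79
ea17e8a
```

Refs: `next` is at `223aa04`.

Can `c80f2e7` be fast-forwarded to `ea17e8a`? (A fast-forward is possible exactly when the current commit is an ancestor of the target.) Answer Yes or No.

A fast-forward from c80f2e7 to ea17e8a is possible iff c80f2e7 is an ancestor of ea17e8a.
Ancestors of ea17e8a: {ea17e8a}.
c80f2e7 is not among them, so fast-forward is not possible.

No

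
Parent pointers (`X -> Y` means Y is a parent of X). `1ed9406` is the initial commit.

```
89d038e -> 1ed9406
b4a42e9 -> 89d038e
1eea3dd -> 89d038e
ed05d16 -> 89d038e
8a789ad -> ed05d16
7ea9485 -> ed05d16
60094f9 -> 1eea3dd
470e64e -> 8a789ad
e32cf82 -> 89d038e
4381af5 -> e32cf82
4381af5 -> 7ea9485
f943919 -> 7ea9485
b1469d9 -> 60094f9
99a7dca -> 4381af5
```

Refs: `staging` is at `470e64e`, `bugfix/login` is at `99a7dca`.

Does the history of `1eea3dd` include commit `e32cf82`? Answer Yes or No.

Ancestors of 1eea3dd: {1ed9406, 1eea3dd, 89d038e}.
e32cf82 is not in that set, so it is not an ancestor of 1eea3dd.

No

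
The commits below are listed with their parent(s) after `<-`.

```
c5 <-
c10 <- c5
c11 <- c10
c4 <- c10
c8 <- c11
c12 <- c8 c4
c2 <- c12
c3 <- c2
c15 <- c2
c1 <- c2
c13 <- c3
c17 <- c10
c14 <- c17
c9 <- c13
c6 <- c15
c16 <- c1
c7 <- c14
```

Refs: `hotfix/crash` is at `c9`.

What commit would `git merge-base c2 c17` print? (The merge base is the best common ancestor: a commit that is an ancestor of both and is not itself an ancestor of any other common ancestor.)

Ancestors of c2: {c10, c11, c12, c2, c4, c5, c8}.
Ancestors of c17: {c10, c17, c5}.
Common ancestors: {c10, c5}.
Among these, c10 is not an ancestor of any other common ancestor — it is the merge base.

c10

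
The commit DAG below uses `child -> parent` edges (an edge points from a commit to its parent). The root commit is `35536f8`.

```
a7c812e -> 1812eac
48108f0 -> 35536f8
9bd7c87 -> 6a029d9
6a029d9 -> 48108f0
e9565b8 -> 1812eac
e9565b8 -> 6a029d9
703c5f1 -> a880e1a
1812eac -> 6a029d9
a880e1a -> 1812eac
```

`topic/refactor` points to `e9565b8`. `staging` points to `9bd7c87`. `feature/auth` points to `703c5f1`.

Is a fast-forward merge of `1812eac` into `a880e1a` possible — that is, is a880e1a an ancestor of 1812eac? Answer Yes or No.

A fast-forward from a880e1a to 1812eac is possible iff a880e1a is an ancestor of 1812eac.
Ancestors of 1812eac: {1812eac, 35536f8, 48108f0, 6a029d9}.
a880e1a is not among them, so fast-forward is not possible.

No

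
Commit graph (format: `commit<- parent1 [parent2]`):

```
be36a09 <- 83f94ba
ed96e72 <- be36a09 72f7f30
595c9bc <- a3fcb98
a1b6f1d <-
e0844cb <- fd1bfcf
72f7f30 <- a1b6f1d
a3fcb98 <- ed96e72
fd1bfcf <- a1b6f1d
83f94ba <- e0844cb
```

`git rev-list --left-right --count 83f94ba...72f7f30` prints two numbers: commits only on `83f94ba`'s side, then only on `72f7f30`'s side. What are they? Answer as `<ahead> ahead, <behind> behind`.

Reachable from 83f94ba: {83f94ba, a1b6f1d, e0844cb, fd1bfcf}.
Reachable from 72f7f30: {72f7f30, a1b6f1d}.
Only in 83f94ba's history (ahead): {83f94ba, e0844cb, fd1bfcf} — 3.
Only in 72f7f30's history (behind): {72f7f30} — 1.

3 ahead, 1 behind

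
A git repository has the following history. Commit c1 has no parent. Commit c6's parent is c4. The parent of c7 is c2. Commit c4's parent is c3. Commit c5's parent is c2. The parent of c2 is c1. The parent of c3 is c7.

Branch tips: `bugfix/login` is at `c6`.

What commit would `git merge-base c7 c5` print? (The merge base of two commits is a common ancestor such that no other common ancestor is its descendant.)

Ancestors of c7: {c1, c2, c7}.
Ancestors of c5: {c1, c2, c5}.
Common ancestors: {c1, c2}.
Among these, c2 is not an ancestor of any other common ancestor — it is the merge base.

c2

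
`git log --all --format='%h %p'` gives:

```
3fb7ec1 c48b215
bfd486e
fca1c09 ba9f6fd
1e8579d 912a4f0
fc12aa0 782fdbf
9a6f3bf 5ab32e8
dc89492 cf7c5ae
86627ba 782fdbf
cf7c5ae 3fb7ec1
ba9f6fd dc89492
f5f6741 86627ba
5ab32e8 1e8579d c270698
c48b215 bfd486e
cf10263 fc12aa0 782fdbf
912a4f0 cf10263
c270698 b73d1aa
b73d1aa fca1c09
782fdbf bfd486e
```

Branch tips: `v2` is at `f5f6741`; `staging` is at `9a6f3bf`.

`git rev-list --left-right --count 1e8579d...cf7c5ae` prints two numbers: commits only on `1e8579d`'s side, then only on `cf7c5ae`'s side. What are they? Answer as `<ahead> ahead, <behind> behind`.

Reachable from 1e8579d: {1e8579d, 782fdbf, 912a4f0, bfd486e, cf10263, fc12aa0}.
Reachable from cf7c5ae: {3fb7ec1, bfd486e, c48b215, cf7c5ae}.
Only in 1e8579d's history (ahead): {1e8579d, 782fdbf, 912a4f0, cf10263, fc12aa0} — 5.
Only in cf7c5ae's history (behind): {3fb7ec1, c48b215, cf7c5ae} — 3.

5 ahead, 3 behind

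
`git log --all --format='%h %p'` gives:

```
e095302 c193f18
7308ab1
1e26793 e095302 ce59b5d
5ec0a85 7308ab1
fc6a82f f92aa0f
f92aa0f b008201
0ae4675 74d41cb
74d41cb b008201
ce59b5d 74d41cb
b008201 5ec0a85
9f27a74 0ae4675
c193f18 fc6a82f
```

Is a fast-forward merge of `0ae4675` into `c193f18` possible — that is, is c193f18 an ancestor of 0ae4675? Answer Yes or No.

No

A fast-forward from c193f18 to 0ae4675 is possible iff c193f18 is an ancestor of 0ae4675.
Ancestors of 0ae4675: {0ae4675, 5ec0a85, 7308ab1, 74d41cb, b008201}.
c193f18 is not among them, so fast-forward is not possible.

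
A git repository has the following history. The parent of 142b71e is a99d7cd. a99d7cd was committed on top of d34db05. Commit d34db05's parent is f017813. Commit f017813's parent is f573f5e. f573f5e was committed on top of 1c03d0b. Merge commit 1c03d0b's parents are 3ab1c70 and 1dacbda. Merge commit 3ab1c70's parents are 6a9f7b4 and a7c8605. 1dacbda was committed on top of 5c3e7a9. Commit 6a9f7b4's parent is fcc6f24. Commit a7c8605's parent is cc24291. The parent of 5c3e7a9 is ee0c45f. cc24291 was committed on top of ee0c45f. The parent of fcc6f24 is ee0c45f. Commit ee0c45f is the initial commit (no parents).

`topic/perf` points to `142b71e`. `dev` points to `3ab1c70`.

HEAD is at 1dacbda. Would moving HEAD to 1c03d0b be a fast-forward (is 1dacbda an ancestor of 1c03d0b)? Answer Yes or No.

Yes

A fast-forward from 1dacbda to 1c03d0b is possible iff 1dacbda is an ancestor of 1c03d0b.
Ancestors of 1c03d0b: {1c03d0b, 1dacbda, 3ab1c70, 5c3e7a9, 6a9f7b4, a7c8605, cc24291, ee0c45f, fcc6f24}.
1dacbda is among them, so fast-forward is possible.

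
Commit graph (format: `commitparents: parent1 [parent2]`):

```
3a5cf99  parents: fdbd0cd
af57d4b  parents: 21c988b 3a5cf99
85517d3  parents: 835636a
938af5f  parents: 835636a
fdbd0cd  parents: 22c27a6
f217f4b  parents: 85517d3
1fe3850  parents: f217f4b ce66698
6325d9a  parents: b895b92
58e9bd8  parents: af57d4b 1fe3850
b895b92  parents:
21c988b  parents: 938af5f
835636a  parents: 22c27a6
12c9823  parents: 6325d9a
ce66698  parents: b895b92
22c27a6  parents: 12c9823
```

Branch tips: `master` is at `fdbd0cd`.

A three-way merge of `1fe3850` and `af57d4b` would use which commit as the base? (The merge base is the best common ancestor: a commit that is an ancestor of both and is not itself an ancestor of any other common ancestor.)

835636a

Ancestors of 1fe3850: {12c9823, 1fe3850, 22c27a6, 6325d9a, 835636a, 85517d3, b895b92, ce66698, f217f4b}.
Ancestors of af57d4b: {12c9823, 21c988b, 22c27a6, 3a5cf99, 6325d9a, 835636a, 938af5f, af57d4b, b895b92, fdbd0cd}.
Common ancestors: {12c9823, 22c27a6, 6325d9a, 835636a, b895b92}.
Among these, 835636a is not an ancestor of any other common ancestor — it is the merge base.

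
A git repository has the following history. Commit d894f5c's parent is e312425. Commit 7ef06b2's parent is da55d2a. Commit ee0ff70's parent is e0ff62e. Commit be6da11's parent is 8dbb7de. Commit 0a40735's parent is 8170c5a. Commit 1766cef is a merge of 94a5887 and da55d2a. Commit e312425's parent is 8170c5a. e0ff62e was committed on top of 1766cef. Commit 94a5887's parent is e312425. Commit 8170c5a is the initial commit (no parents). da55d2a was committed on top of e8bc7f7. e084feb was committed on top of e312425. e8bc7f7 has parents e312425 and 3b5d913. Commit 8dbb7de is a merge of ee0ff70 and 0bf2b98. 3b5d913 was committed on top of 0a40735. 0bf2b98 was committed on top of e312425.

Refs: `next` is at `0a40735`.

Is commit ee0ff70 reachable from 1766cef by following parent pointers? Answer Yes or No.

Ancestors of 1766cef: {0a40735, 1766cef, 3b5d913, 8170c5a, 94a5887, da55d2a, e312425, e8bc7f7}.
ee0ff70 is not in that set, so it is not an ancestor of 1766cef.

No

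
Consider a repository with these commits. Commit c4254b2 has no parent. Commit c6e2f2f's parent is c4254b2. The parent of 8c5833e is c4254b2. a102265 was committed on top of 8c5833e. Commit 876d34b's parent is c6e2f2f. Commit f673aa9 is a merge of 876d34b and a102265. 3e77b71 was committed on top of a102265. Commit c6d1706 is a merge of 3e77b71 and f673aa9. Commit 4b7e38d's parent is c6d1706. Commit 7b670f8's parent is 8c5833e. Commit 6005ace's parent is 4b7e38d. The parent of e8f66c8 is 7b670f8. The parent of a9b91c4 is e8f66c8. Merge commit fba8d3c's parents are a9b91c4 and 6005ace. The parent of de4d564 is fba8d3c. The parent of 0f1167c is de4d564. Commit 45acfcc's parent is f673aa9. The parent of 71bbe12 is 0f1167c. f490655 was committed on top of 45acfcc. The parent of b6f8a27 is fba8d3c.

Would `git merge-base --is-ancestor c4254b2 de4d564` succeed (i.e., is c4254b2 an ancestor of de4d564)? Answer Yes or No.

Ancestors of de4d564 (commits reachable by following parents): {3e77b71, 4b7e38d, 6005ace, 7b670f8, 876d34b, 8c5833e, a102265, a9b91c4, c4254b2, c6d1706, c6e2f2f, de4d564, e8f66c8, f673aa9, fba8d3c}.
c4254b2 is in that set, so it is an ancestor of de4d564.

Yes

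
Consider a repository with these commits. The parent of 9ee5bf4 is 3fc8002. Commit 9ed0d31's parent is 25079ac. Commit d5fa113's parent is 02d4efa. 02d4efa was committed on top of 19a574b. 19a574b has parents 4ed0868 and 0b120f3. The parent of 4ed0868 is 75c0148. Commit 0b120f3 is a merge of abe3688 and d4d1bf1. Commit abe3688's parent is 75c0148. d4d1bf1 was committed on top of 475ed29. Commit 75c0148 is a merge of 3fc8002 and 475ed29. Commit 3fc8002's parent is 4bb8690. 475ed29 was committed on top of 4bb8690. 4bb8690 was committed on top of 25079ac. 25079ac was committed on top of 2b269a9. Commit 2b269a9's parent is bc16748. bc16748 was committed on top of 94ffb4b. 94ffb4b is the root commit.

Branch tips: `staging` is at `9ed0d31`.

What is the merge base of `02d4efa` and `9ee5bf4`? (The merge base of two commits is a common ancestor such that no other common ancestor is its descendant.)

Ancestors of 02d4efa: {02d4efa, 0b120f3, 19a574b, 25079ac, 2b269a9, 3fc8002, 475ed29, 4bb8690, 4ed0868, 75c0148, 94ffb4b, abe3688, bc16748, d4d1bf1}.
Ancestors of 9ee5bf4: {25079ac, 2b269a9, 3fc8002, 4bb8690, 94ffb4b, 9ee5bf4, bc16748}.
Common ancestors: {25079ac, 2b269a9, 3fc8002, 4bb8690, 94ffb4b, bc16748}.
Among these, 3fc8002 is not an ancestor of any other common ancestor — it is the merge base.

3fc8002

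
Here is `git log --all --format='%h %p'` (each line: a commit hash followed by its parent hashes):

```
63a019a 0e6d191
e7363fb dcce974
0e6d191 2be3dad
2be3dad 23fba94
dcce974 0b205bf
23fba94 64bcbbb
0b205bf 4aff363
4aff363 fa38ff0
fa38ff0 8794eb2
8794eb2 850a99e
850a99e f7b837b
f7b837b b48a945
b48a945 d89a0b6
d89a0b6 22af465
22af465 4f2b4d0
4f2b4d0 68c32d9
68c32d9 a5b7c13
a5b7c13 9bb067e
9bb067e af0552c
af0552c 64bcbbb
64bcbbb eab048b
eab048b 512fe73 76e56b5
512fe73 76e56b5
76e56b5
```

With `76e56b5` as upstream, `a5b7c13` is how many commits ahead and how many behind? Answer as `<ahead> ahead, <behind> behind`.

Reachable from a5b7c13: {512fe73, 64bcbbb, 76e56b5, 9bb067e, a5b7c13, af0552c, eab048b}.
Reachable from 76e56b5: {76e56b5}.
Only in a5b7c13's history (ahead): {512fe73, 64bcbbb, 9bb067e, a5b7c13, af0552c, eab048b} — 6.
Only in 76e56b5's history (behind): {} — 0.

6 ahead, 0 behind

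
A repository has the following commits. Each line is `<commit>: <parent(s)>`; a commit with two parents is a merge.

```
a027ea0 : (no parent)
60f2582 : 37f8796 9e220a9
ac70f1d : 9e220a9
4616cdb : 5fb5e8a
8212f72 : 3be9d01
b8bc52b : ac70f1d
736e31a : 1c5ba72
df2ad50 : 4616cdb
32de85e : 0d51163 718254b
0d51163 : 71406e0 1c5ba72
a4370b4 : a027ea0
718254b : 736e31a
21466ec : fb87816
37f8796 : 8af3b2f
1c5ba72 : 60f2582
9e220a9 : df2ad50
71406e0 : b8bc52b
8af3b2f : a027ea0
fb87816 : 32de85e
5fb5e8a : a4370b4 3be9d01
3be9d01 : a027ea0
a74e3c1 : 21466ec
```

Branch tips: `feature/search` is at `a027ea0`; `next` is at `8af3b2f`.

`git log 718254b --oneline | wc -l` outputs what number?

Walking parent pointers from 718254b: reachable set = {1c5ba72, 37f8796, 3be9d01, 4616cdb, 5fb5e8a, 60f2582, 718254b, 736e31a, 8af3b2f, 9e220a9, a027ea0, a4370b4, df2ad50}.
That is 13 commits.

13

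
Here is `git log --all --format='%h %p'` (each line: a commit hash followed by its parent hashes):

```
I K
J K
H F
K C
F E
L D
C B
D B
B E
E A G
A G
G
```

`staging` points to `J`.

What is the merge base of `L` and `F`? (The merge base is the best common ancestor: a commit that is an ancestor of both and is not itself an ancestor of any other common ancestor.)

E

Ancestors of L: {A, B, D, E, G, L}.
Ancestors of F: {A, E, F, G}.
Common ancestors: {A, E, G}.
Among these, E is not an ancestor of any other common ancestor — it is the merge base.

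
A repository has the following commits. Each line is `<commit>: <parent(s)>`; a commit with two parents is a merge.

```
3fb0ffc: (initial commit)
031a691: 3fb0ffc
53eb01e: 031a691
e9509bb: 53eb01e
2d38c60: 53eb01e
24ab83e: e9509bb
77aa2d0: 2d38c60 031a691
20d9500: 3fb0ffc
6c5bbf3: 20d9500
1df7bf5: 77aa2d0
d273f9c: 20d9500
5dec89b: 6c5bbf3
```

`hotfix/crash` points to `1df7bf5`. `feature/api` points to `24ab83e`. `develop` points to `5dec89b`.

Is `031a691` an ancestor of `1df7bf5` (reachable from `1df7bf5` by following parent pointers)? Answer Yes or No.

Ancestors of 1df7bf5 (commits reachable by following parents): {031a691, 1df7bf5, 2d38c60, 3fb0ffc, 53eb01e, 77aa2d0}.
031a691 is in that set, so it is an ancestor of 1df7bf5.

Yes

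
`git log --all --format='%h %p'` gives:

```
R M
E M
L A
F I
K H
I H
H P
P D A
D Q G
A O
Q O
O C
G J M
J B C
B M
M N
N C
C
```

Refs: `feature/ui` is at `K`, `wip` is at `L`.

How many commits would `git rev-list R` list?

Walking parent pointers from R: reachable set = {C, M, N, R}.
That is 4 commits.

4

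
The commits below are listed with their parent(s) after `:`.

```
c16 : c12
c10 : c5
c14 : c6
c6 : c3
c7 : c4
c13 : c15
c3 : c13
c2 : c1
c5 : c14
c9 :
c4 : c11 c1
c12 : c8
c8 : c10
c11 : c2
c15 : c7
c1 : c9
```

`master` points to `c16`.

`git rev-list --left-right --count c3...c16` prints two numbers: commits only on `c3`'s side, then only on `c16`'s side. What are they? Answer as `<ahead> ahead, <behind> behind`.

0 ahead, 7 behind

Reachable from c3: {c1, c11, c13, c15, c2, c3, c4, c7, c9}.
Reachable from c16: {c1, c10, c11, c12, c13, c14, c15, c16, c2, c3, c4, c5, c6, c7, c8, c9}.
Only in c3's history (ahead): {} — 0.
Only in c16's history (behind): {c10, c12, c14, c16, c5, c6, c8} — 7.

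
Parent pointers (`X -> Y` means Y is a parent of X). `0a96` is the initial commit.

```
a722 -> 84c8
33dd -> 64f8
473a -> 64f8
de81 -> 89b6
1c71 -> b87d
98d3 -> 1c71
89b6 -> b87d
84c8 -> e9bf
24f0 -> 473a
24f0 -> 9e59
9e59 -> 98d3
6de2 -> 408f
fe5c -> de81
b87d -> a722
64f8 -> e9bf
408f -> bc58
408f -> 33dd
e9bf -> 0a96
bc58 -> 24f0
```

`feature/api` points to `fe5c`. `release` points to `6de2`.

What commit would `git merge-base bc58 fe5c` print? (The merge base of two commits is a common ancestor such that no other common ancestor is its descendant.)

b87d

Ancestors of bc58: {0a96, 1c71, 24f0, 473a, 64f8, 84c8, 98d3, 9e59, a722, b87d, bc58, e9bf}.
Ancestors of fe5c: {0a96, 84c8, 89b6, a722, b87d, de81, e9bf, fe5c}.
Common ancestors: {0a96, 84c8, a722, b87d, e9bf}.
Among these, b87d is not an ancestor of any other common ancestor — it is the merge base.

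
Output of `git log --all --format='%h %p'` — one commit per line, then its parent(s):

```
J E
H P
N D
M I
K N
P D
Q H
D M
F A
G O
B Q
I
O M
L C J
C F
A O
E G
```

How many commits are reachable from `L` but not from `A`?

Reachable from L: {A, C, E, F, G, I, J, L, M, O}.
Reachable from A: {A, I, M, O}.
In L's history but not A's: {C, E, F, G, J, L} — 6 commits.

6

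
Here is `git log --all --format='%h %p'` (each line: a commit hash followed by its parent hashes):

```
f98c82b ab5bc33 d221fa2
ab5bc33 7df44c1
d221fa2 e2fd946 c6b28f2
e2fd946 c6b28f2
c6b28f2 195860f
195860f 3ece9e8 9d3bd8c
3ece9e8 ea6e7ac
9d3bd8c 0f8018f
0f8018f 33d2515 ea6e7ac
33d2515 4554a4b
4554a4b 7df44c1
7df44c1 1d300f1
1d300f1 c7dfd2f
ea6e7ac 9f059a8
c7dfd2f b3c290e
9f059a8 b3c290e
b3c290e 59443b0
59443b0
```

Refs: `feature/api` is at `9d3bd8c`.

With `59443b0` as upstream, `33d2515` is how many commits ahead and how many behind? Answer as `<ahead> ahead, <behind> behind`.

6 ahead, 0 behind

Reachable from 33d2515: {1d300f1, 33d2515, 4554a4b, 59443b0, 7df44c1, b3c290e, c7dfd2f}.
Reachable from 59443b0: {59443b0}.
Only in 33d2515's history (ahead): {1d300f1, 33d2515, 4554a4b, 7df44c1, b3c290e, c7dfd2f} — 6.
Only in 59443b0's history (behind): {} — 0.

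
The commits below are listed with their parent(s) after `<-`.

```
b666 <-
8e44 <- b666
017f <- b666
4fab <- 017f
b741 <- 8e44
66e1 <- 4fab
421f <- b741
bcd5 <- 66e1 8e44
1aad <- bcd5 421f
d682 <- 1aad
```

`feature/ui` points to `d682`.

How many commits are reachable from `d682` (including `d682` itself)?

10

Walking parent pointers from d682: reachable set = {017f, 1aad, 421f, 4fab, 66e1, 8e44, b666, b741, bcd5, d682}.
That is 10 commits.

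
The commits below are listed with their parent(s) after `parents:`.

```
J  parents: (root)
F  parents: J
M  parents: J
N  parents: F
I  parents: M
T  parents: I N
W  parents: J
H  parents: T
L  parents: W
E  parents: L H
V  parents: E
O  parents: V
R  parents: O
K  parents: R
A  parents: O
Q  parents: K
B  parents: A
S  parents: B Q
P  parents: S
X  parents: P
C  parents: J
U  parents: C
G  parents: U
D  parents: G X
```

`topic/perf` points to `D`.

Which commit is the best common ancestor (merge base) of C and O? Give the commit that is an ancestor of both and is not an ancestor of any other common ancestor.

J

Ancestors of C: {C, J}.
Ancestors of O: {E, F, H, I, J, L, M, N, O, T, V, W}.
Common ancestors: {J}.
The only common ancestor is J, so it is the merge base.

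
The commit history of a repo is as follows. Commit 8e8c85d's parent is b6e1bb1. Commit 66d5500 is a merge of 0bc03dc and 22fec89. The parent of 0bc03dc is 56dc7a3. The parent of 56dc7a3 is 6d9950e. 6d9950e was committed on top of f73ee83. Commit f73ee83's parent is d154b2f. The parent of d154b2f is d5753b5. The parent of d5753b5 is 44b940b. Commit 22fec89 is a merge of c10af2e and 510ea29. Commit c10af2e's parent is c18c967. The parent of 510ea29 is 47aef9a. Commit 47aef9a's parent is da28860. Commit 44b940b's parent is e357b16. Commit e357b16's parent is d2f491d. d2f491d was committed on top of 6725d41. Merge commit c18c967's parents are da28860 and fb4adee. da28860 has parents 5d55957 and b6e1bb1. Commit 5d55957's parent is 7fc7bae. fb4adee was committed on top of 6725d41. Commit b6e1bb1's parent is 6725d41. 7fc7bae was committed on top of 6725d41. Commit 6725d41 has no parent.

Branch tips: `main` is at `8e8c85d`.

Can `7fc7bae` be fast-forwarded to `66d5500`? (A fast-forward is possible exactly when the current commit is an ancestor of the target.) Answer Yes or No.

A fast-forward from 7fc7bae to 66d5500 is possible iff 7fc7bae is an ancestor of 66d5500.
Ancestors of 66d5500: {0bc03dc, 22fec89, 44b940b, 47aef9a, 510ea29, 56dc7a3, 5d55957, 66d5500, 6725d41, 6d9950e, 7fc7bae, b6e1bb1, c10af2e, c18c967, d154b2f, d2f491d, d5753b5, da28860, e357b16, f73ee83, fb4adee}.
7fc7bae is among them, so fast-forward is possible.

Yes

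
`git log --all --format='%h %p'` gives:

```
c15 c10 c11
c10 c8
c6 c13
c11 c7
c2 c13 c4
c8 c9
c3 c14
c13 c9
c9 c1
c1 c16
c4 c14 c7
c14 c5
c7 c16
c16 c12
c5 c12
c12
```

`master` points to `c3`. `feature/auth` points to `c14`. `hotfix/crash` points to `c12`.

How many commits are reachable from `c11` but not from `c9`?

Reachable from c11: {c11, c12, c16, c7}.
Reachable from c9: {c1, c12, c16, c9}.
In c11's history but not c9's: {c11, c7} — 2 commits.

2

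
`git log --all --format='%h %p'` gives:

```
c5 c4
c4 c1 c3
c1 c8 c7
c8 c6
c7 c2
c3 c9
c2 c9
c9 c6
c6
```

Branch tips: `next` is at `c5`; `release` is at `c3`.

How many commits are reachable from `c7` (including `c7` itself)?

4

Walking parent pointers from c7: reachable set = {c2, c6, c7, c9}.
That is 4 commits.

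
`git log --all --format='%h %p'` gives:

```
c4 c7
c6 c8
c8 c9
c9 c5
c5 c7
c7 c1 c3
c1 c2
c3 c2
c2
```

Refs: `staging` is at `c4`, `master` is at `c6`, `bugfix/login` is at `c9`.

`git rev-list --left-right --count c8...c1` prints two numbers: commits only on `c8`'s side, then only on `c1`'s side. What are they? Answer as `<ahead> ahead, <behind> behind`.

Reachable from c8: {c1, c2, c3, c5, c7, c8, c9}.
Reachable from c1: {c1, c2}.
Only in c8's history (ahead): {c3, c5, c7, c8, c9} — 5.
Only in c1's history (behind): {} — 0.

5 ahead, 0 behind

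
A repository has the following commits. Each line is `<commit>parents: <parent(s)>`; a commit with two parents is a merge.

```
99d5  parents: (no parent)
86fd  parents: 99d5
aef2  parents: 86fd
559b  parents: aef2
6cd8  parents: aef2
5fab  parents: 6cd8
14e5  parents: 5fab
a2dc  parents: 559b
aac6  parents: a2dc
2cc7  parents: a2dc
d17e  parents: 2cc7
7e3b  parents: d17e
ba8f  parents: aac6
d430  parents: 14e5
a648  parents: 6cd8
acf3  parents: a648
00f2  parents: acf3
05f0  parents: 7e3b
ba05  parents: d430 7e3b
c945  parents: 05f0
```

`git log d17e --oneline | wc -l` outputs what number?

7

Walking parent pointers from d17e: reachable set = {2cc7, 559b, 86fd, 99d5, a2dc, aef2, d17e}.
That is 7 commits.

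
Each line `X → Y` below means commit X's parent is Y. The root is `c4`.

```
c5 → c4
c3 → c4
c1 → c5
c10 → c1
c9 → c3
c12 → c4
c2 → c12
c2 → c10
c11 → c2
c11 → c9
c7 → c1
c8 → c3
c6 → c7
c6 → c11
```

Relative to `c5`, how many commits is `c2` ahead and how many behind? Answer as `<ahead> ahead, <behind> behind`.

Reachable from c2: {c1, c10, c12, c2, c4, c5}.
Reachable from c5: {c4, c5}.
Only in c2's history (ahead): {c1, c10, c12, c2} — 4.
Only in c5's history (behind): {} — 0.

4 ahead, 0 behind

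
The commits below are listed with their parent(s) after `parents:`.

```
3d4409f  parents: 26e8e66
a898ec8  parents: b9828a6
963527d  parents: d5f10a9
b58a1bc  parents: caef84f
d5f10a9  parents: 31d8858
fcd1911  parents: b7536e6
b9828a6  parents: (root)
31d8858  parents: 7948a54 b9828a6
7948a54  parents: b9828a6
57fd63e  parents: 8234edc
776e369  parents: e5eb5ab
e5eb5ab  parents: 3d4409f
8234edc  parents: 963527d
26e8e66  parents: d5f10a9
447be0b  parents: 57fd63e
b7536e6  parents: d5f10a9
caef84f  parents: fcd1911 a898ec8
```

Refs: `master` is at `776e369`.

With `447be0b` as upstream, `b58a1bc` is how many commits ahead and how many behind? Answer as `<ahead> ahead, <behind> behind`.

5 ahead, 4 behind

Reachable from b58a1bc: {31d8858, 7948a54, a898ec8, b58a1bc, b7536e6, b9828a6, caef84f, d5f10a9, fcd1911}.
Reachable from 447be0b: {31d8858, 447be0b, 57fd63e, 7948a54, 8234edc, 963527d, b9828a6, d5f10a9}.
Only in b58a1bc's history (ahead): {a898ec8, b58a1bc, b7536e6, caef84f, fcd1911} — 5.
Only in 447be0b's history (behind): {447be0b, 57fd63e, 8234edc, 963527d} — 4.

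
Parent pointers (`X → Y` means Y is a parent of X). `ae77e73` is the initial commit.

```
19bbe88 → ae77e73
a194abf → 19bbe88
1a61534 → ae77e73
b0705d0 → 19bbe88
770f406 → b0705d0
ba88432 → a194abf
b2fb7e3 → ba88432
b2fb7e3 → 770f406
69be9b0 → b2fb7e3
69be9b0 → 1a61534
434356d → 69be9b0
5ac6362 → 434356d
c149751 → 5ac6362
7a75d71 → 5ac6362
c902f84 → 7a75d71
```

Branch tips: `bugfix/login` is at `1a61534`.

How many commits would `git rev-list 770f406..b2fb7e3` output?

Reachable from b2fb7e3: {19bbe88, 770f406, a194abf, ae77e73, b0705d0, b2fb7e3, ba88432}.
Reachable from 770f406: {19bbe88, 770f406, ae77e73, b0705d0}.
In b2fb7e3's history but not 770f406's: {a194abf, b2fb7e3, ba88432} — 3 commits.

3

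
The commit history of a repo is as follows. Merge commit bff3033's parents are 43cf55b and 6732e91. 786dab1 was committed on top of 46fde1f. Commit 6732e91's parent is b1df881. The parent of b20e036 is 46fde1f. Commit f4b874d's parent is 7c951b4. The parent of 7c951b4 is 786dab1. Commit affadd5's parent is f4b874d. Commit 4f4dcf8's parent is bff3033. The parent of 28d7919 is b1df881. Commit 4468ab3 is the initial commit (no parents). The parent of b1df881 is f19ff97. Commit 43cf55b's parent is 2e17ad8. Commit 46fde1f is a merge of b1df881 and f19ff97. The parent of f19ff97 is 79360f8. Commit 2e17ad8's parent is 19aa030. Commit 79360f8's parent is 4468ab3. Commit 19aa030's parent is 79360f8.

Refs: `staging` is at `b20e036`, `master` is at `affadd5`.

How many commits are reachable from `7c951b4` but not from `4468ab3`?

Reachable from 7c951b4: {4468ab3, 46fde1f, 786dab1, 79360f8, 7c951b4, b1df881, f19ff97}.
Reachable from 4468ab3: {4468ab3}.
In 7c951b4's history but not 4468ab3's: {46fde1f, 786dab1, 79360f8, 7c951b4, b1df881, f19ff97} — 6 commits.

6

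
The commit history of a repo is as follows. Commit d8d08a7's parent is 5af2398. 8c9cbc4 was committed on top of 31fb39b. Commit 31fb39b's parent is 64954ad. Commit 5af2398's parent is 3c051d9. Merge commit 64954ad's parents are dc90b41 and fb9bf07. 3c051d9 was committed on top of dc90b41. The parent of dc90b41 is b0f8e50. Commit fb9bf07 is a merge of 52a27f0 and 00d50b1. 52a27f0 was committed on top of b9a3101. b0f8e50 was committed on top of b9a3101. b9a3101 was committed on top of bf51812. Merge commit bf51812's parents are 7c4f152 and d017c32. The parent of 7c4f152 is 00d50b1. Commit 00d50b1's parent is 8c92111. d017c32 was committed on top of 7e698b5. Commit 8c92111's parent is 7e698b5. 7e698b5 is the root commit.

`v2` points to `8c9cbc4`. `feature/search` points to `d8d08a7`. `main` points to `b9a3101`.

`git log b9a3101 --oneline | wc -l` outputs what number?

Walking parent pointers from b9a3101: reachable set = {00d50b1, 7c4f152, 7e698b5, 8c92111, b9a3101, bf51812, d017c32}.
That is 7 commits.

7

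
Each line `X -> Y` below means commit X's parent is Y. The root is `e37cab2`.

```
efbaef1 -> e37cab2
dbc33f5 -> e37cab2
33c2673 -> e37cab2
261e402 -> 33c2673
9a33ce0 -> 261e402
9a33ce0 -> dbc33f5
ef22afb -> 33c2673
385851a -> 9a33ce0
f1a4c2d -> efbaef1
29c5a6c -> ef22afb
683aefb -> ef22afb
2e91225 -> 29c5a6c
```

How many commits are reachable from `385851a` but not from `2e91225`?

4

Reachable from 385851a: {261e402, 33c2673, 385851a, 9a33ce0, dbc33f5, e37cab2}.
Reachable from 2e91225: {29c5a6c, 2e91225, 33c2673, e37cab2, ef22afb}.
In 385851a's history but not 2e91225's: {261e402, 385851a, 9a33ce0, dbc33f5} — 4 commits.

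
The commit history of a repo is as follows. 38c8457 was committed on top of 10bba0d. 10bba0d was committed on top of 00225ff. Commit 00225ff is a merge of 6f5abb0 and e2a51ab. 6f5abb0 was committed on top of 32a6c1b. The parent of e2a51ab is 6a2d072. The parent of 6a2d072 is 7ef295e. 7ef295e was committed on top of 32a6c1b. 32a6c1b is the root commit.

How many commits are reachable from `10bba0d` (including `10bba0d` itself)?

7

Walking parent pointers from 10bba0d: reachable set = {00225ff, 10bba0d, 32a6c1b, 6a2d072, 6f5abb0, 7ef295e, e2a51ab}.
That is 7 commits.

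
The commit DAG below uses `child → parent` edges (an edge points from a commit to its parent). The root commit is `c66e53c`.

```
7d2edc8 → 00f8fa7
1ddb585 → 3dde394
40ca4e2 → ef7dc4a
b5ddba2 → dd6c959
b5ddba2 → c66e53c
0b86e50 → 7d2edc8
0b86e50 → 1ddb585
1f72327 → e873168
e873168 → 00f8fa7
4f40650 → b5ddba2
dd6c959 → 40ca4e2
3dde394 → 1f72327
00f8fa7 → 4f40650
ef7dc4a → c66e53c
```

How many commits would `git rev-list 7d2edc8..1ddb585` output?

Reachable from 1ddb585: {00f8fa7, 1ddb585, 1f72327, 3dde394, 40ca4e2, 4f40650, b5ddba2, c66e53c, dd6c959, e873168, ef7dc4a}.
Reachable from 7d2edc8: {00f8fa7, 40ca4e2, 4f40650, 7d2edc8, b5ddba2, c66e53c, dd6c959, ef7dc4a}.
In 1ddb585's history but not 7d2edc8's: {1ddb585, 1f72327, 3dde394, e873168} — 4 commits.

4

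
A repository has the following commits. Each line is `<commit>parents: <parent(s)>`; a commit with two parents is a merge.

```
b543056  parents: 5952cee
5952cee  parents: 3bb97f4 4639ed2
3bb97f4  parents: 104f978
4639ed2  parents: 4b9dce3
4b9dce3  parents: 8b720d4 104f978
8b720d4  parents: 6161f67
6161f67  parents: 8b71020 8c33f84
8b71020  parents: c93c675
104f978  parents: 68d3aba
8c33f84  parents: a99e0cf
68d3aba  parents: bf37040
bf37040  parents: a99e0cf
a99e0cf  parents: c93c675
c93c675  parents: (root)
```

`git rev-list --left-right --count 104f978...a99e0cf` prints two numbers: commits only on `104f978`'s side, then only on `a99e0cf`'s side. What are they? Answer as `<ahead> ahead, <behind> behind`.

3 ahead, 0 behind

Reachable from 104f978: {104f978, 68d3aba, a99e0cf, bf37040, c93c675}.
Reachable from a99e0cf: {a99e0cf, c93c675}.
Only in 104f978's history (ahead): {104f978, 68d3aba, bf37040} — 3.
Only in a99e0cf's history (behind): {} — 0.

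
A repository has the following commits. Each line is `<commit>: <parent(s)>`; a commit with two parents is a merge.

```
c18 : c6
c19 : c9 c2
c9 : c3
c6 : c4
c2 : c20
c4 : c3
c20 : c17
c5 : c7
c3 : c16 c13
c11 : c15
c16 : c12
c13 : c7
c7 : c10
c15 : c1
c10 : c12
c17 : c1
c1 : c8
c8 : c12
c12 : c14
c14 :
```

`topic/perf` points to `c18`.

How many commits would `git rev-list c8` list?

3

Walking parent pointers from c8: reachable set = {c12, c14, c8}.
That is 3 commits.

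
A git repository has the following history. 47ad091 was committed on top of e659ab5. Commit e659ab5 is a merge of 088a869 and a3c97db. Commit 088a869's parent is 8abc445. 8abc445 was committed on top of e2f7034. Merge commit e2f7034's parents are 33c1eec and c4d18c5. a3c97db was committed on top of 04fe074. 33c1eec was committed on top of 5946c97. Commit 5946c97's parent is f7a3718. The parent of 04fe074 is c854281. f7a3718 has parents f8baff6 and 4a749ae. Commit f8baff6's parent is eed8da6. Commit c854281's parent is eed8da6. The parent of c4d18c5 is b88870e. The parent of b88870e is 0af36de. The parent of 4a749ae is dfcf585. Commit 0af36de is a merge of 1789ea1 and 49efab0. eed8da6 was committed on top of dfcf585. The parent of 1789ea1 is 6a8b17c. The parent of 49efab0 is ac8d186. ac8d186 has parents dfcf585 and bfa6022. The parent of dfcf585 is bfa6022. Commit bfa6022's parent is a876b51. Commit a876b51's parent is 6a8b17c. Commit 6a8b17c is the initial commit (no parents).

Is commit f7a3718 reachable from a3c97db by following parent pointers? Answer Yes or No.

Ancestors of a3c97db: {04fe074, 6a8b17c, a3c97db, a876b51, bfa6022, c854281, dfcf585, eed8da6}.
f7a3718 is not in that set, so it is not an ancestor of a3c97db.

No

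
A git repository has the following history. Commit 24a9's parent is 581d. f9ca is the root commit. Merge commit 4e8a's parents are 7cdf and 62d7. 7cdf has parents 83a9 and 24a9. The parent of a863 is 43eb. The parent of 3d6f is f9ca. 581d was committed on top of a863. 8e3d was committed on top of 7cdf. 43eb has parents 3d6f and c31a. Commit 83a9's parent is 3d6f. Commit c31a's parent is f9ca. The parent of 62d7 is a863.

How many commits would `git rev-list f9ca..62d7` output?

5

Reachable from 62d7: {3d6f, 43eb, 62d7, a863, c31a, f9ca}.
Reachable from f9ca: {f9ca}.
In 62d7's history but not f9ca's: {3d6f, 43eb, 62d7, a863, c31a} — 5 commits.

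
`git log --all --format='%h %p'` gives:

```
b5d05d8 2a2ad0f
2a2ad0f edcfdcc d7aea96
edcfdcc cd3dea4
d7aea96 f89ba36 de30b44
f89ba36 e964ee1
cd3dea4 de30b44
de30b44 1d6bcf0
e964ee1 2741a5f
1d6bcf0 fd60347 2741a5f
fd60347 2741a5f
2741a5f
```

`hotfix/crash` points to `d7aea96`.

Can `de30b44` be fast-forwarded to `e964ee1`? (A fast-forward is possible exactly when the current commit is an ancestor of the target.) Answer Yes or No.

No

A fast-forward from de30b44 to e964ee1 is possible iff de30b44 is an ancestor of e964ee1.
Ancestors of e964ee1: {2741a5f, e964ee1}.
de30b44 is not among them, so fast-forward is not possible.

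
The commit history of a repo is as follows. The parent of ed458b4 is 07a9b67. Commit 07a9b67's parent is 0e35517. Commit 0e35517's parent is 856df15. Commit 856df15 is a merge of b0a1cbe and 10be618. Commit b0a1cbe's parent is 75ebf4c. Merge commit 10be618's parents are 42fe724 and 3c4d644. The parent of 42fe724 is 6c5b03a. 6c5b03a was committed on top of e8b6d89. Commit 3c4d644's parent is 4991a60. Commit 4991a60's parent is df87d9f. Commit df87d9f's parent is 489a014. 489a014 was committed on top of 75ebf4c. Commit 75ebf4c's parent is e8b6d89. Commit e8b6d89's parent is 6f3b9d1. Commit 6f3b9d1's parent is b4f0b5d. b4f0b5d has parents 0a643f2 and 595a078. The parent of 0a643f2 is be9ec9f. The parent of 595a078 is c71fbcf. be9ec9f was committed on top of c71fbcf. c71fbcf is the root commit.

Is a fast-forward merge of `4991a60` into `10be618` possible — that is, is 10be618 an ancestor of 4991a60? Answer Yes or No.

A fast-forward from 10be618 to 4991a60 is possible iff 10be618 is an ancestor of 4991a60.
Ancestors of 4991a60: {0a643f2, 489a014, 4991a60, 595a078, 6f3b9d1, 75ebf4c, b4f0b5d, be9ec9f, c71fbcf, df87d9f, e8b6d89}.
10be618 is not among them, so fast-forward is not possible.

No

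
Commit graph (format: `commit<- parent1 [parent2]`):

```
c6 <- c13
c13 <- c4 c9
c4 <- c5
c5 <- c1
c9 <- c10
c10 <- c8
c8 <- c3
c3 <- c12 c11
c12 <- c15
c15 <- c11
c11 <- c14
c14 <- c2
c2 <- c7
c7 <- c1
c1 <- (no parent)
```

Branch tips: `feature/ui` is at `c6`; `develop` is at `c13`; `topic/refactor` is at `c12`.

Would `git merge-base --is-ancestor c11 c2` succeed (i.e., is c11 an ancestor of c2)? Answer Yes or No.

No

Ancestors of c2: {c1, c2, c7}.
c11 is not in that set, so it is not an ancestor of c2.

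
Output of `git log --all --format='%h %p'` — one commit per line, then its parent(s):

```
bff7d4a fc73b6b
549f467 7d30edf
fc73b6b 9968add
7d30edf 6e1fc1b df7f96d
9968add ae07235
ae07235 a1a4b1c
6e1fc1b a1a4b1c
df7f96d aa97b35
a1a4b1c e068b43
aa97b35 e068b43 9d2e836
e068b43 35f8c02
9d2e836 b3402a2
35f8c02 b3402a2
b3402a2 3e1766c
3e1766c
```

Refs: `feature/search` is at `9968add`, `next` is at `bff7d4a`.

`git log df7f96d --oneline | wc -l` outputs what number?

Walking parent pointers from df7f96d: reachable set = {35f8c02, 3e1766c, 9d2e836, aa97b35, b3402a2, df7f96d, e068b43}.
That is 7 commits.

7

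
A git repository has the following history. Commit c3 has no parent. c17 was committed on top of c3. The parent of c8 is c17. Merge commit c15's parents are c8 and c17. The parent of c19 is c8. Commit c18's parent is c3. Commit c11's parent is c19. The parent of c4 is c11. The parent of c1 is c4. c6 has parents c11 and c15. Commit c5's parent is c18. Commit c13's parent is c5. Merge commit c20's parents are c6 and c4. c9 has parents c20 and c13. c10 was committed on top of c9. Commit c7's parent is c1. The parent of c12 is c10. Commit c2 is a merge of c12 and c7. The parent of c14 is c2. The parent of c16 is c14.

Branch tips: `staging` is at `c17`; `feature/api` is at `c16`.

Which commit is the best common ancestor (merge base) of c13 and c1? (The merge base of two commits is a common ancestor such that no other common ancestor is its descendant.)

c3

Ancestors of c13: {c13, c18, c3, c5}.
Ancestors of c1: {c1, c11, c17, c19, c3, c4, c8}.
Common ancestors: {c3}.
The only common ancestor is c3, so it is the merge base.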